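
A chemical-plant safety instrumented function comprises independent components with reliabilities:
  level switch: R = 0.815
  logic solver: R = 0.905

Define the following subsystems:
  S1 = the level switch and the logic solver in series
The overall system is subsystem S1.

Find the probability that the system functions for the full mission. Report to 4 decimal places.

Series (level switch and logic solver): 0.815000 × 0.905000 = 0.7376

0.7376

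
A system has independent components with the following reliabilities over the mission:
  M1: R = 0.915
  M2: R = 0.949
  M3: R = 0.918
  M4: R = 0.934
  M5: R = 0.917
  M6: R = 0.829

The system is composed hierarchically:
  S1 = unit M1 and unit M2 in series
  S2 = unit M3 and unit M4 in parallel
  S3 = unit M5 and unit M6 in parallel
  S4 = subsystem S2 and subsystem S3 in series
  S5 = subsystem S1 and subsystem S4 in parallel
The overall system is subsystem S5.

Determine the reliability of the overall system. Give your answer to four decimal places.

0.9974

Series (M1 and M2): 0.915000 × 0.949000 = 0.868335
Parallel (M3 and M4): 1 − (1 − 0.918000)(1 − 0.934000) = 0.994588
Parallel (M5 and M6): 1 − (1 − 0.917000)(1 − 0.829000) = 0.985807
Series ([0.994588] and [0.985807]): 0.994588 × 0.985807 = 0.980472
Parallel ([0.868335] and [0.980472]): 1 − (1 − 0.868335)(1 − 0.980472) = 0.9974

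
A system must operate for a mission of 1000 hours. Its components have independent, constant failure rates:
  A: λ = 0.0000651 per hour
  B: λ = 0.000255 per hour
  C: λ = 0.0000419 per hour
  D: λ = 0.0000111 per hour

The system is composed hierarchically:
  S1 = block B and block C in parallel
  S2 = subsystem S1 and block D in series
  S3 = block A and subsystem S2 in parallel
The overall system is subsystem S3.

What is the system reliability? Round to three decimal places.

0.999

R(A) = exp(−0.0000651 × 1000) = 0.93697
R(B) = exp(−0.000255 × 1000) = 0.77492
R(C) = exp(−0.0000419 × 1000) = 0.95897
R(D) = exp(−0.0000111 × 1000) = 0.98896
Parallel (B and C): 1 − (1 − 0.77492)(1 − 0.95897) = 0.99076
Series ([0.99076] and D): 0.99076 × 0.98896 = 0.97982
Parallel (A and [0.97982]): 1 − (1 − 0.93697)(1 − 0.97982) = 0.999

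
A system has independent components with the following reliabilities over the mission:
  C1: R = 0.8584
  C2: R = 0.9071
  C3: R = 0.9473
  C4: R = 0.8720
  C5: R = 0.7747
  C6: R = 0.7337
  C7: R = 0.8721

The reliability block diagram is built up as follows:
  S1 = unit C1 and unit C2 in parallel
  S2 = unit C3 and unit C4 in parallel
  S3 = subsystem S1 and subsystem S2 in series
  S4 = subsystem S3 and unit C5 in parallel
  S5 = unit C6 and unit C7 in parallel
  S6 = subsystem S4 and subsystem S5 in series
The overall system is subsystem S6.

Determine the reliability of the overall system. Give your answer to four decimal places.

0.9616

Parallel (C1 and C2): 1 − (1 − 0.858400)(1 − 0.907100) = 0.986845
Parallel (C3 and C4): 1 − (1 − 0.947300)(1 − 0.872000) = 0.993254
Series ([0.986845] and [0.993254]): 0.986845 × 0.993254 = 0.980188
Parallel ([0.980188] and C5): 1 − (1 − 0.980188)(1 − 0.774700) = 0.995536
Parallel (C6 and C7): 1 − (1 − 0.733700)(1 − 0.872100) = 0.965940
Series ([0.995536] and [0.965940]): 0.995536 × 0.965940 = 0.9616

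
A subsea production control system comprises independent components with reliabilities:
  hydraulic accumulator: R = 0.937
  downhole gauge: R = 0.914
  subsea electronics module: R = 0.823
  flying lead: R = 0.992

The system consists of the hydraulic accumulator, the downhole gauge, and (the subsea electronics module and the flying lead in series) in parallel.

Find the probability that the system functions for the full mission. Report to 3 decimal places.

Series (subsea electronics module and flying lead): 0.82300 × 0.99200 = 0.81642
Parallel (hydraulic accumulator, downhole gauge, and [0.81642]): 1 − (1 − 0.93700)(1 − 0.91400)(1 − 0.81642) = 0.999

0.999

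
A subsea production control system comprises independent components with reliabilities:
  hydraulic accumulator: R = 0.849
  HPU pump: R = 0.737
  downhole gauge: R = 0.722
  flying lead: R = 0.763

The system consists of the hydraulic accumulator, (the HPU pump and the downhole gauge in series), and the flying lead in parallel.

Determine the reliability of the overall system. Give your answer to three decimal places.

0.983

Series (HPU pump and downhole gauge): 0.73700 × 0.72200 = 0.53211
Parallel (hydraulic accumulator, [0.53211], and flying lead): 1 − (1 − 0.84900)(1 − 0.53211)(1 − 0.76300) = 0.983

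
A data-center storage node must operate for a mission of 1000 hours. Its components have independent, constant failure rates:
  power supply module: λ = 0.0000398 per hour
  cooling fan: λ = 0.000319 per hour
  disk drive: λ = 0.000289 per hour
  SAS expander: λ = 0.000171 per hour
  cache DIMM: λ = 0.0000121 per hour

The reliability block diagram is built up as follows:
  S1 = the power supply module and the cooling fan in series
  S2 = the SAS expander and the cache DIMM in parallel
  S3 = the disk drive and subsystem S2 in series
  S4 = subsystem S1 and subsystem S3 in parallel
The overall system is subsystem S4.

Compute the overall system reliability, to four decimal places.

0.9239

R(power supply module) = exp(−0.0000398 × 1000) = 0.960982
R(cooling fan) = exp(−0.000319 × 1000) = 0.726876
R(disk drive) = exp(−0.000289 × 1000) = 0.749012
R(SAS expander) = exp(−0.000171 × 1000) = 0.842822
R(cache DIMM) = exp(−0.0000121 × 1000) = 0.987973
Series (power supply module and cooling fan): 0.960982 × 0.726876 = 0.698515
Parallel (SAS expander and cache DIMM): 1 − (1 − 0.842822)(1 − 0.987973) = 0.998110
Series (disk drive and [0.998110]): 0.749012 × 0.998110 = 0.747596
Parallel ([0.698515] and [0.747596]): 1 − (1 − 0.698515)(1 − 0.747596) = 0.9239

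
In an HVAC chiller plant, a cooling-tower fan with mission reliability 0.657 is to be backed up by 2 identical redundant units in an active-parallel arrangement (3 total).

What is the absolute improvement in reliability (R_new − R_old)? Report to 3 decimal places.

0.303

R_before = 0.657
R_after = 1 − (1 − 0.657)^3 = 0.960
ΔR = 0.960 − 0.657 = 0.303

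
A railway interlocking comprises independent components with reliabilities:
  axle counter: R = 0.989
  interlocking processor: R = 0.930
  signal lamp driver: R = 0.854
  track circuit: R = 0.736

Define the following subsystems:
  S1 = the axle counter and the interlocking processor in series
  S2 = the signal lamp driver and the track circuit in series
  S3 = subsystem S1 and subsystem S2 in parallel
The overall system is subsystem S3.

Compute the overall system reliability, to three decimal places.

Series (axle counter and interlocking processor): 0.98900 × 0.93000 = 0.91977
Series (signal lamp driver and track circuit): 0.85400 × 0.73600 = 0.62854
Parallel ([0.91977] and [0.62854]): 1 − (1 − 0.91977)(1 − 0.62854) = 0.970

0.970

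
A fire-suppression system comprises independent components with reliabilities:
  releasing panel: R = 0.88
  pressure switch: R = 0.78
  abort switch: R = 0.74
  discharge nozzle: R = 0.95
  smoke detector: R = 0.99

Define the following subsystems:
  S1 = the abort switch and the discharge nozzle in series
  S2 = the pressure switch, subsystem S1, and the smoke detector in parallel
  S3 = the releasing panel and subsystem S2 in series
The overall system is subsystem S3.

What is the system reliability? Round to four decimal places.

Series (abort switch and discharge nozzle): 0.740000 × 0.950000 = 0.703000
Parallel (pressure switch, [0.703000], and smoke detector): 1 − (1 − 0.780000)(1 − 0.703000)(1 − 0.990000) = 0.999347
Series (releasing panel and [0.999347]): 0.880000 × 0.999347 = 0.8794

0.8794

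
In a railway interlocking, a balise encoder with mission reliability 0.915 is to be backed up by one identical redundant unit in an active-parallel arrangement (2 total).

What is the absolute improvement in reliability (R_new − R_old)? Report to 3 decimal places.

0.078

R_before = 0.915
R_after = 1 − (1 − 0.915)^2 = 0.993
ΔR = 0.993 − 0.915 = 0.078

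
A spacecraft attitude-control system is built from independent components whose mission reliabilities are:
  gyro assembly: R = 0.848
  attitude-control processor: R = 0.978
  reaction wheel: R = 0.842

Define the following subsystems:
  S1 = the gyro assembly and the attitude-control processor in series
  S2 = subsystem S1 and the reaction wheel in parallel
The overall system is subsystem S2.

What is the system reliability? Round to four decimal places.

Series (gyro assembly and attitude-control processor): 0.848000 × 0.978000 = 0.829344
Parallel ([0.829344] and reaction wheel): 1 − (1 − 0.829344)(1 − 0.842000) = 0.9730

0.9730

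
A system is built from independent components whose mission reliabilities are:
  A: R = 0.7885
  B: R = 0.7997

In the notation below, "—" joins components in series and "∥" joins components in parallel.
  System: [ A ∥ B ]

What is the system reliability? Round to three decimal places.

Parallel (A and B): 1 − (1 − 0.78850)(1 − 0.79970) = 0.958

0.958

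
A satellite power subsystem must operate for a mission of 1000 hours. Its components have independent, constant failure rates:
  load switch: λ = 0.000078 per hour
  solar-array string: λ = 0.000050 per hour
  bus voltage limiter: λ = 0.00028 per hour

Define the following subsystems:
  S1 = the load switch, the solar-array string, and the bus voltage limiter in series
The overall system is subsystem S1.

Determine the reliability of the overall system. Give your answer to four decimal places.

R(load switch) = exp(−0.000078 × 1000) = 0.924964
R(solar-array string) = exp(−0.000050 × 1000) = 0.951229
R(bus voltage limiter) = exp(−0.00028 × 1000) = 0.755784
Series (load switch, solar-array string, and bus voltage limiter): 0.924964 × 0.951229 × 0.755784 = 0.6650

0.6650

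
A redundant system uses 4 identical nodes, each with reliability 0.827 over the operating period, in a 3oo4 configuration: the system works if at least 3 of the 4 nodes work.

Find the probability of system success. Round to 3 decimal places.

R = Σ_{i=3}^{4} C(4,i) p^i (1−p)^{4−i} with p = 0.827
C(4,3)·0.827^3·0.173^1 = 0.39140
C(4,4)·0.827^4·0.173^0 = 0.46776
Sum = 0.859

0.859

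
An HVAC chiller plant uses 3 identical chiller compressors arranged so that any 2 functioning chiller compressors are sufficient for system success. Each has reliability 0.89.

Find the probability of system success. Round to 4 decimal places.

R = Σ_{i=2}^{3} C(3,i) p^i (1−p)^{3−i} with p = 0.89
C(3,2)·0.89^2·0.11^1 = 0.261393
C(3,3)·0.89^3·0.11^0 = 0.704969
Sum = 0.9664

0.9664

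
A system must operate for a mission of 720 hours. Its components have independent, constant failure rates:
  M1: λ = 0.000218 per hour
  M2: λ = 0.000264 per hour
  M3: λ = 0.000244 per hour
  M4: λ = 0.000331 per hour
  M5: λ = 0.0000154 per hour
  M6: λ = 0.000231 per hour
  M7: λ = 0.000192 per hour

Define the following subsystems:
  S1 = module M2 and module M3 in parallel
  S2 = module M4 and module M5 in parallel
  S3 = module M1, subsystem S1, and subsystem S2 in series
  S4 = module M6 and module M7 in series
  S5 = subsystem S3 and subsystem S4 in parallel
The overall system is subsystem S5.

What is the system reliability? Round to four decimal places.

R(M1) = exp(−0.000218 × 720) = 0.854738
R(M2) = exp(−0.000264 × 720) = 0.826893
R(M3) = exp(−0.000244 × 720) = 0.838886
R(M4) = exp(−0.000331 × 720) = 0.787951
R(M5) = exp(−0.0000154 × 720) = 0.988973
R(M6) = exp(−0.000231 × 720) = 0.846775
R(M7) = exp(−0.000192 × 720) = 0.870890
Parallel (M2 and M3): 1 − (1 − 0.826893)(1 − 0.838886) = 0.972110
Parallel (M4 and M5): 1 − (1 − 0.787951)(1 − 0.988973) = 0.997662
Series (M1, [0.972110], and [0.997662]): 0.854738 × 0.972110 × 0.997662 = 0.828957
Series (M6 and M7): 0.846775 × 0.870890 = 0.737448
Parallel ([0.828957] and [0.737448]): 1 − (1 − 0.828957)(1 − 0.737448) = 0.9551

0.9551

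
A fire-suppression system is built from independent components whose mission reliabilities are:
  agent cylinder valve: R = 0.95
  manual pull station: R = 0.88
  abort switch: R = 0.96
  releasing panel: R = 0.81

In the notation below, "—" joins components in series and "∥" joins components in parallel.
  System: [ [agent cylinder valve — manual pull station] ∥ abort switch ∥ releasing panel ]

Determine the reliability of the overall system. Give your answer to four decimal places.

Series (agent cylinder valve and manual pull station): 0.950000 × 0.880000 = 0.836000
Parallel ([0.836000], abort switch, and releasing panel): 1 − (1 − 0.836000)(1 − 0.960000)(1 − 0.810000) = 0.9988

0.9988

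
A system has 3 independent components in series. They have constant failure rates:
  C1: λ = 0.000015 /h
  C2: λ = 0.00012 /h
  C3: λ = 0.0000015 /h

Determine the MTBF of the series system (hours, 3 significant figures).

Series of exponential components: λ_sys = Σ λ_i
λ_sys = 0.000015 + 0.00012 + 0.0000015 = 1.3650e-04 /h
MTBF = 1 / λ_sys = 7330 h

7330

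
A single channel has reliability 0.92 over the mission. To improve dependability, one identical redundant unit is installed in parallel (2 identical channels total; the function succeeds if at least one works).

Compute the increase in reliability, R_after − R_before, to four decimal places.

0.0736

R_before = 0.92
R_after = 1 − (1 − 0.92)^2 = 0.9936
ΔR = 0.9936 − 0.92 = 0.0736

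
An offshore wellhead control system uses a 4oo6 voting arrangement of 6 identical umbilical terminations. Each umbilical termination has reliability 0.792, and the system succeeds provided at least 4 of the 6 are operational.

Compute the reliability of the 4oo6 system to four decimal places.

R = Σ_{i=4}^{6} C(6,i) p^i (1−p)^{6−i} with p = 0.792
C(6,4)·0.792^4·0.208^2 = 0.255340
C(6,5)·0.792^5·0.208^1 = 0.388902
C(6,6)·0.792^6·0.208^0 = 0.246803
Sum = 0.8910

0.8910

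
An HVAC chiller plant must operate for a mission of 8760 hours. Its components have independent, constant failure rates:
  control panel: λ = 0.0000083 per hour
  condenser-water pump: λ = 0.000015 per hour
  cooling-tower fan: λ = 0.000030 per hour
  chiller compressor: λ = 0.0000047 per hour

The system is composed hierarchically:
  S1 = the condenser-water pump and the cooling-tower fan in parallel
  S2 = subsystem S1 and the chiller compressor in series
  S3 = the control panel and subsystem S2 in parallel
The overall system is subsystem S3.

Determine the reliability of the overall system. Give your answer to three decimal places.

R(control panel) = exp(−0.0000083 × 8760) = 0.92987
R(condenser-water pump) = exp(−0.000015 × 8760) = 0.87687
R(cooling-tower fan) = exp(−0.000030 × 8760) = 0.76890
R(chiller compressor) = exp(−0.0000047 × 8760) = 0.95966
Parallel (condenser-water pump and cooling-tower fan): 1 − (1 − 0.87687)(1 − 0.76890) = 0.97154
Series ([0.97154] and chiller compressor): 0.97154 × 0.95966 = 0.93235
Parallel (control panel and [0.93235]): 1 − (1 − 0.92987)(1 − 0.93235) = 0.995

0.995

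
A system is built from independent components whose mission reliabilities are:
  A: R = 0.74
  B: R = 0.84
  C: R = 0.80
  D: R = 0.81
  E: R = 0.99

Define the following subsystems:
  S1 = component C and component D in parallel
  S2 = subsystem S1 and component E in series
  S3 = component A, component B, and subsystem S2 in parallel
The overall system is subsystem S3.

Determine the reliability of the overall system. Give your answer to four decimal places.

0.9980

Parallel (C and D): 1 − (1 − 0.800000)(1 − 0.810000) = 0.962000
Series ([0.962000] and E): 0.962000 × 0.990000 = 0.952380
Parallel (A, B, and [0.952380]): 1 − (1 − 0.740000)(1 − 0.840000)(1 − 0.952380) = 0.9980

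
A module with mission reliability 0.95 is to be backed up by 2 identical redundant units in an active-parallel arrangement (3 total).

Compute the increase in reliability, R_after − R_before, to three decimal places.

0.050

R_before = 0.95
R_after = 1 − (1 − 0.95)^3 = 1.000
ΔR = 1.000 − 0.95 = 0.050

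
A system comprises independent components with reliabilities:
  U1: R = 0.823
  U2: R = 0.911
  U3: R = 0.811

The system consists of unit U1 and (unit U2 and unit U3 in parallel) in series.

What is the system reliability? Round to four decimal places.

Parallel (U2 and U3): 1 − (1 − 0.911000)(1 − 0.811000) = 0.983179
Series (U1 and [0.983179]): 0.823000 × 0.983179 = 0.8092

0.8092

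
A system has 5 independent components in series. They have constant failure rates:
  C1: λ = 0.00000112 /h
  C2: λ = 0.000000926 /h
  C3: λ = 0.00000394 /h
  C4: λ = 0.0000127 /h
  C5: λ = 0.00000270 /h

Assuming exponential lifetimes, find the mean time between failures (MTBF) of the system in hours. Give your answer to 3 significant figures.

Series of exponential components: λ_sys = Σ λ_i
λ_sys = 0.00000112 + 0.000000926 + 0.00000394 + 0.0000127 + 0.00000270 = 2.1386e-05 /h
MTBF = 1 / λ_sys = 46800 h

46800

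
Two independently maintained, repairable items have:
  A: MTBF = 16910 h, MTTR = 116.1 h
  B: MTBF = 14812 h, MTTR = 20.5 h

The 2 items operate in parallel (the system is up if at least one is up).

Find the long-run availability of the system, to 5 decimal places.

A(A) = MTBF/(MTBF+MTTR) = 16910/(16910+116.1) = 0.993181
A(B) = MTBF/(MTBF+MTTR) = 14812/(14812+20.5) = 0.998618
Parallel availability: 1 − (1 − 0.993181)(1 − 0.998618) = 0.99999

0.99999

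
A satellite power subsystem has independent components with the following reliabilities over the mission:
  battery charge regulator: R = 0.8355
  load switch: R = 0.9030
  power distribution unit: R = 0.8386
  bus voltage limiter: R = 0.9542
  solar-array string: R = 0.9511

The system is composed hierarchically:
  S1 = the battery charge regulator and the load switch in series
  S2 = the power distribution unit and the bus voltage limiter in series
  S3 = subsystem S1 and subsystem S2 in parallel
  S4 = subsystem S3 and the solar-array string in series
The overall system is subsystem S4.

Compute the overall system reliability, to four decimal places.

Series (battery charge regulator and load switch): 0.835500 × 0.903000 = 0.754457
Series (power distribution unit and bus voltage limiter): 0.838600 × 0.954200 = 0.800192
Parallel ([0.754457] and [0.800192]): 1 − (1 − 0.754457)(1 − 0.800192) = 0.950939
Series ([0.950939] and solar-array string): 0.950939 × 0.951100 = 0.9044

0.9044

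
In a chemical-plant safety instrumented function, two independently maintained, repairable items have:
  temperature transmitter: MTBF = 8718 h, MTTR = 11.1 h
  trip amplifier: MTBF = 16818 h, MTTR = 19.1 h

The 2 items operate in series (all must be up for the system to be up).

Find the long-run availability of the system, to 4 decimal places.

0.9976

A(temperature transmitter) = MTBF/(MTBF+MTTR) = 8718/(8718+11.1) = 0.998728
A(trip amplifier) = MTBF/(MTBF+MTTR) = 16818/(16818+19.1) = 0.998866
Series availability: 0.998728 × 0.998866 = 0.9976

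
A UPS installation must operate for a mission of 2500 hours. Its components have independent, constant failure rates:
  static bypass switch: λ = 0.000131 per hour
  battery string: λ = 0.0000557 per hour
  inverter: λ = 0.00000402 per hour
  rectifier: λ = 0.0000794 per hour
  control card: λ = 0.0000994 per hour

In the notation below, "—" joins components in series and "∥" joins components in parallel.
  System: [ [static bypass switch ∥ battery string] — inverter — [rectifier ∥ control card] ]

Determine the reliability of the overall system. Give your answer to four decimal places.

R(static bypass switch) = exp(−0.000131 × 2500) = 0.720723
R(battery string) = exp(−0.0000557 × 2500) = 0.870010
R(inverter) = exp(−0.00000402 × 2500) = 0.990000
R(rectifier) = exp(−0.0000794 × 2500) = 0.819960
R(control card) = exp(−0.0000994 × 2500) = 0.779970
Parallel (static bypass switch and battery string): 1 − (1 − 0.720723)(1 − 0.870010) = 0.963697
Parallel (rectifier and control card): 1 − (1 − 0.819960)(1 − 0.779970) = 0.960386
Series ([0.963697], inverter, and [0.960386]): 0.963697 × 0.990000 × 0.960386 = 0.9163

0.9163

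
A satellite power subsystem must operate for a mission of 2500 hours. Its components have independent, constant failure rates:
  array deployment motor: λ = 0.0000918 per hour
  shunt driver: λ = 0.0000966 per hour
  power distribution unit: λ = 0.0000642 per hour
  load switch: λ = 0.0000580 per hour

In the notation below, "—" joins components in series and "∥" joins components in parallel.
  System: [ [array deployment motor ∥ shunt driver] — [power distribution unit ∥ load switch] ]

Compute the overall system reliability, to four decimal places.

R(array deployment motor) = exp(−0.0000918 × 2500) = 0.794931
R(shunt driver) = exp(−0.0000966 × 2500) = 0.785449
R(power distribution unit) = exp(−0.0000642 × 2500) = 0.851718
R(load switch) = exp(−0.0000580 × 2500) = 0.865022
Parallel (array deployment motor and shunt driver): 1 − (1 − 0.794931)(1 − 0.785449) = 0.956002
Parallel (power distribution unit and load switch): 1 − (1 − 0.851718)(1 − 0.865022) = 0.979985
Series ([0.956002] and [0.979985]): 0.956002 × 0.979985 = 0.9369

0.9369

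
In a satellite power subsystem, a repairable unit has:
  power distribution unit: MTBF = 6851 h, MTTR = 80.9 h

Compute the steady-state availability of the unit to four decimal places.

A(power distribution unit) = MTBF/(MTBF+MTTR) = 6851/(6851+80.9) = 0.9883

0.9883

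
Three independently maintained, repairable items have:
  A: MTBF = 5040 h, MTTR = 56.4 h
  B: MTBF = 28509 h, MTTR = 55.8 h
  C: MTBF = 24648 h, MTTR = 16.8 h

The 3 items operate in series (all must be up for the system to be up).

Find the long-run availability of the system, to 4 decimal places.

A(A) = MTBF/(MTBF+MTTR) = 5040/(5040+56.4) = 0.988933
A(B) = MTBF/(MTBF+MTTR) = 28509/(28509+55.8) = 0.998047
A(C) = MTBF/(MTBF+MTTR) = 24648/(24648+16.8) = 0.999319
Series availability: 0.988933 × 0.998047 × 0.999319 = 0.9863

0.9863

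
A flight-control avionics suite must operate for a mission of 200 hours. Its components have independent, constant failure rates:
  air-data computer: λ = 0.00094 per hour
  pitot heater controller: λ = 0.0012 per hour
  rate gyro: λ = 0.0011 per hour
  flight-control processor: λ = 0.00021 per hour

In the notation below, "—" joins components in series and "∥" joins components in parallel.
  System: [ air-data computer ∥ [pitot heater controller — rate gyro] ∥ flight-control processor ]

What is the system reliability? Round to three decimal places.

0.997

R(air-data computer) = exp(−0.00094 × 200) = 0.82861
R(pitot heater controller) = exp(−0.0012 × 200) = 0.78663
R(rate gyro) = exp(−0.0011 × 200) = 0.80252
R(flight-control processor) = exp(−0.00021 × 200) = 0.95887
Series (pitot heater controller and rate gyro): 0.78663 × 0.80252 = 0.63129
Parallel (air-data computer, [0.63129], and flight-control processor): 1 − (1 − 0.82861)(1 − 0.63129)(1 − 0.95887) = 0.997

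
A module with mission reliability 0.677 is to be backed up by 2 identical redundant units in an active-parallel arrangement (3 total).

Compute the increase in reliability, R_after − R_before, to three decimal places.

R_before = 0.677
R_after = 1 − (1 − 0.677)^3 = 0.966
ΔR = 0.966 − 0.677 = 0.289

0.289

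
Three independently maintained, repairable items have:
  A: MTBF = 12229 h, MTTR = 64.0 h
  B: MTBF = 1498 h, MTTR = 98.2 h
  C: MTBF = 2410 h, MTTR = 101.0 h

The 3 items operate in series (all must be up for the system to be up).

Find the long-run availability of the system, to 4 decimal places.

0.8960

A(A) = MTBF/(MTBF+MTTR) = 12229/(12229+64.0) = 0.994794
A(B) = MTBF/(MTBF+MTTR) = 1498/(1498+98.2) = 0.938479
A(C) = MTBF/(MTBF+MTTR) = 2410/(2410+101.0) = 0.959777
Series availability: 0.994794 × 0.938479 × 0.959777 = 0.8960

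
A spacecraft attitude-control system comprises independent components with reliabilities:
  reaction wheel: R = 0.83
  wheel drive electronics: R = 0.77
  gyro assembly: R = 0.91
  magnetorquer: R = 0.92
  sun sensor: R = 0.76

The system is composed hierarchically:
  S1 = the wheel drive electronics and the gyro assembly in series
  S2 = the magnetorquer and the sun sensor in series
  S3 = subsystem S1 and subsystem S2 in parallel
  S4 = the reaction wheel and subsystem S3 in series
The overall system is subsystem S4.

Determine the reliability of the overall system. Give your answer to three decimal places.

Series (wheel drive electronics and gyro assembly): 0.77000 × 0.91000 = 0.70070
Series (magnetorquer and sun sensor): 0.92000 × 0.76000 = 0.69920
Parallel ([0.70070] and [0.69920]): 1 − (1 − 0.70070)(1 − 0.69920) = 0.90997
Series (reaction wheel and [0.90997]): 0.83000 × 0.90997 = 0.755

0.755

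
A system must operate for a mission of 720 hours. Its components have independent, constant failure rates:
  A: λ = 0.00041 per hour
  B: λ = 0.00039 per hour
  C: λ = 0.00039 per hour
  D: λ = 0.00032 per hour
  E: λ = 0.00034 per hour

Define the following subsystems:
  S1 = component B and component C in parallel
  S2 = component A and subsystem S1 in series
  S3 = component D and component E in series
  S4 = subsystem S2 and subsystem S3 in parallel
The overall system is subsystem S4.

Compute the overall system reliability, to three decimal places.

0.886

R(A) = exp(−0.00041 × 720) = 0.74438
R(B) = exp(−0.00039 × 720) = 0.75518
R(C) = exp(−0.00039 × 720) = 0.75518
R(D) = exp(−0.00032 × 720) = 0.79422
R(E) = exp(−0.00034 × 720) = 0.78286
Parallel (B and C): 1 − (1 − 0.75518)(1 − 0.75518) = 0.94006
Series (A and [0.94006]): 0.74438 × 0.94006 = 0.69976
Series (D and E): 0.79422 × 0.78286 = 0.62176
Parallel ([0.69976] and [0.62176]): 1 − (1 − 0.69976)(1 − 0.62176) = 0.886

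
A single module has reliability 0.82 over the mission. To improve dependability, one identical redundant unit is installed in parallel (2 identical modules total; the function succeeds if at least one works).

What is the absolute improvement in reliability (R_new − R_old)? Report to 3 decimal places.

R_before = 0.82
R_after = 1 − (1 − 0.82)^2 = 0.968
ΔR = 0.968 − 0.82 = 0.148

0.148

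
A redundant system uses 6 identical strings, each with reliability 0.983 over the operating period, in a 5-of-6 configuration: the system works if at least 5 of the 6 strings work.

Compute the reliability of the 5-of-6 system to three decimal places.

0.996

R = Σ_{i=5}^{6} C(6,i) p^i (1−p)^{6−i} with p = 0.983
C(6,5)·0.983^5·0.017^1 = 0.09362
C(6,6)·0.983^6·0.017^0 = 0.90224
Sum = 0.996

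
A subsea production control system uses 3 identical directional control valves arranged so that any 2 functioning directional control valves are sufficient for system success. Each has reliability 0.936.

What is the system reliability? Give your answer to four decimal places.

R = Σ_{i=2}^{3} C(3,i) p^i (1−p)^{3−i} with p = 0.936
C(3,2)·0.936^2·0.064^1 = 0.168210
C(3,3)·0.936^3·0.064^0 = 0.820026
Sum = 0.9882

0.9882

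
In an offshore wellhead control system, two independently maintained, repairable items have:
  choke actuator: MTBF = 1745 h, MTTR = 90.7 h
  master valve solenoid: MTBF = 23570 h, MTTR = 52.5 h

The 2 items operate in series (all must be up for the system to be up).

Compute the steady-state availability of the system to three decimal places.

0.948

A(choke actuator) = MTBF/(MTBF+MTTR) = 1745/(1745+90.7) = 0.950591
A(master valve solenoid) = MTBF/(MTBF+MTTR) = 23570/(23570+52.5) = 0.997778
Series availability: 0.950591 × 0.997778 = 0.948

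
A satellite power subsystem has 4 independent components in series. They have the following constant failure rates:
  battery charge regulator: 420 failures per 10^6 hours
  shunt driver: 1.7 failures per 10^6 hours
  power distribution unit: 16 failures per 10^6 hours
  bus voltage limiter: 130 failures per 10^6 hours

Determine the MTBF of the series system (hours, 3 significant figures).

1760

Series of exponential components: λ_sys = Σ λ_i
λ_sys = 0.00042 + 0.0000017 + 0.000016 + 0.00013 = 5.6770e-04 /h
MTBF = 1 / λ_sys = 1760 h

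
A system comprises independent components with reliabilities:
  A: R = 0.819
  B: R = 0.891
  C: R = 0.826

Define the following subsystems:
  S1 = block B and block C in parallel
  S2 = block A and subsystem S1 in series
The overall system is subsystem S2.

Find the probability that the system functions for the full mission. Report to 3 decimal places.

Parallel (B and C): 1 − (1 − 0.89100)(1 − 0.82600) = 0.98103
Series (A and [0.98103]): 0.81900 × 0.98103 = 0.803

0.803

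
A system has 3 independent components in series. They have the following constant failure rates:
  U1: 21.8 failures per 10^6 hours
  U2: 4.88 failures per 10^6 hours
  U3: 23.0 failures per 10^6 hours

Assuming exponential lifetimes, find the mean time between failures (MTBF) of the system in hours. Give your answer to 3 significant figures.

20100

Series of exponential components: λ_sys = Σ λ_i
λ_sys = 0.0000218 + 0.00000488 + 0.0000230 = 4.9680e-05 /h
MTBF = 1 / λ_sys = 20100 h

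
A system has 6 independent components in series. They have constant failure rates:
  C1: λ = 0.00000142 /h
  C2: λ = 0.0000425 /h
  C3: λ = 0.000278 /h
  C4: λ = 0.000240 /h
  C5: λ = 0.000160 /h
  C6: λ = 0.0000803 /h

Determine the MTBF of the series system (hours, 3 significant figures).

1250

Series of exponential components: λ_sys = Σ λ_i
λ_sys = 0.00000142 + 0.0000425 + 0.000278 + 0.000240 + 0.000160 + 0.0000803 = 8.0222e-04 /h
MTBF = 1 / λ_sys = 1250 h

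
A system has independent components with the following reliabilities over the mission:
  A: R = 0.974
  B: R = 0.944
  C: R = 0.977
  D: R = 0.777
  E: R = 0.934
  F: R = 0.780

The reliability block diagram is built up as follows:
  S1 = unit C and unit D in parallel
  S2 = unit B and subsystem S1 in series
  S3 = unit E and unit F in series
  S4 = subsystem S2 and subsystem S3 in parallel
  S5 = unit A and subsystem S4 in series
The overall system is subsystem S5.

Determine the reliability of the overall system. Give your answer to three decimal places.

0.958

Parallel (C and D): 1 − (1 − 0.97700)(1 − 0.77700) = 0.99487
Series (B and [0.99487]): 0.94400 × 0.99487 = 0.93916
Series (E and F): 0.93400 × 0.78000 = 0.72852
Parallel ([0.93916] and [0.72852]): 1 − (1 − 0.93916)(1 − 0.72852) = 0.98348
Series (A and [0.98348]): 0.97400 × 0.98348 = 0.958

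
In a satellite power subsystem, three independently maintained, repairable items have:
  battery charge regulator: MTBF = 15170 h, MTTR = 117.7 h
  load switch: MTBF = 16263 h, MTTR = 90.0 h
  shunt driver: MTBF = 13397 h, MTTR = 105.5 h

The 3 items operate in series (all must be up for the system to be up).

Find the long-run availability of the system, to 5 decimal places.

A(battery charge regulator) = MTBF/(MTBF+MTTR) = 15170/(15170+117.7) = 0.992301
A(load switch) = MTBF/(MTBF+MTTR) = 16263/(16263+90.0) = 0.994496
A(shunt driver) = MTBF/(MTBF+MTTR) = 13397/(13397+105.5) = 0.992187
Series availability: 0.992301 × 0.994496 × 0.992187 = 0.97913

0.97913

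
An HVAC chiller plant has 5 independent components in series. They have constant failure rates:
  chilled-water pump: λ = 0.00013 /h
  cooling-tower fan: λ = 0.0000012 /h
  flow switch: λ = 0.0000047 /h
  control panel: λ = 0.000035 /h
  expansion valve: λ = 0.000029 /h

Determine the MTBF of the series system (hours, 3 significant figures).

Series of exponential components: λ_sys = Σ λ_i
λ_sys = 0.00013 + 0.0000012 + 0.0000047 + 0.000035 + 0.000029 = 1.9990e-04 /h
MTBF = 1 / λ_sys = 5000 h

5000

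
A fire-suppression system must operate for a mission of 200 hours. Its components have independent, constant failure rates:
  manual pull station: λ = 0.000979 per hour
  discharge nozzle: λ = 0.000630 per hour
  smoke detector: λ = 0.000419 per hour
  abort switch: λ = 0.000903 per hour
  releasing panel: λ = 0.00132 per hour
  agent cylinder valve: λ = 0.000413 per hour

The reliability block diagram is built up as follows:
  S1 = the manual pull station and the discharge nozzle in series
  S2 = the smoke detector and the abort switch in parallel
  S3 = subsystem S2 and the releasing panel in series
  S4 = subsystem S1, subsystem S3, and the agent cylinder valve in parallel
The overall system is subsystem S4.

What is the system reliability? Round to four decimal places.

R(manual pull station) = exp(−0.000979 × 200) = 0.822177
R(discharge nozzle) = exp(−0.000630 × 200) = 0.881615
R(smoke detector) = exp(−0.000419 × 200) = 0.919615
R(abort switch) = exp(−0.000903 × 200) = 0.834769
R(releasing panel) = exp(−0.00132 × 200) = 0.767974
R(agent cylinder valve) = exp(−0.000413 × 200) = 0.920719
Series (manual pull station and discharge nozzle): 0.822177 × 0.881615 = 0.724844
Parallel (smoke detector and abort switch): 1 − (1 − 0.919615)(1 − 0.834769) = 0.986718
Series ([0.986718] and releasing panel): 0.986718 × 0.767974 = 0.757774
Parallel ([0.724844], [0.757774], and agent cylinder valve): 1 − (1 − 0.724844)(1 − 0.757774)(1 − 0.920719) = 0.9947

0.9947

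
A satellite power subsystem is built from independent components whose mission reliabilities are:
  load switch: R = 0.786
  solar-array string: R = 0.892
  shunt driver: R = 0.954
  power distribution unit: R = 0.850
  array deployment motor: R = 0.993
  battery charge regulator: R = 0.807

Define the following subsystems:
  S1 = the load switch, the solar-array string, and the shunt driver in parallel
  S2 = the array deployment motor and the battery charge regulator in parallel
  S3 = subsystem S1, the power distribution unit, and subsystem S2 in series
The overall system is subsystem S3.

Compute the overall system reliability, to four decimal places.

Parallel (load switch, solar-array string, and shunt driver): 1 − (1 − 0.786000)(1 − 0.892000)(1 − 0.954000) = 0.998937
Parallel (array deployment motor and battery charge regulator): 1 − (1 − 0.993000)(1 − 0.807000) = 0.998649
Series ([0.998937], power distribution unit, and [0.998649]): 0.998937 × 0.850000 × 0.998649 = 0.8479

0.8479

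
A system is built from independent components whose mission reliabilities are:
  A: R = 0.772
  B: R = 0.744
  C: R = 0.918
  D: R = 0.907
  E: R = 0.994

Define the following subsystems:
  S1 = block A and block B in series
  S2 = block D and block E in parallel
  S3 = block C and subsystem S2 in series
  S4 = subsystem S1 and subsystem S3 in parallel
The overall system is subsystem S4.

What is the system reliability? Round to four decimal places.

Series (A and B): 0.772000 × 0.744000 = 0.574368
Parallel (D and E): 1 − (1 − 0.907000)(1 − 0.994000) = 0.999442
Series (C and [0.999442]): 0.918000 × 0.999442 = 0.917488
Parallel ([0.574368] and [0.917488]): 1 − (1 − 0.574368)(1 − 0.917488) = 0.9649

0.9649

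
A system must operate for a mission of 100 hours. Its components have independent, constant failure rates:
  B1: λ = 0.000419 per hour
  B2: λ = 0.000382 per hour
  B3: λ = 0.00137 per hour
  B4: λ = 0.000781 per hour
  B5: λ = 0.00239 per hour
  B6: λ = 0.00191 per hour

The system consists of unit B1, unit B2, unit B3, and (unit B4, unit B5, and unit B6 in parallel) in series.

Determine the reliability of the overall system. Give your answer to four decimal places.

R(B1) = exp(−0.000419 × 100) = 0.958966
R(B2) = exp(−0.000382 × 100) = 0.962520
R(B3) = exp(−0.00137 × 100) = 0.871970
R(B4) = exp(−0.000781 × 100) = 0.924872
R(B5) = exp(−0.00239 × 100) = 0.787415
R(B6) = exp(−0.00191 × 100) = 0.826133
Parallel (B4, B5, and B6): 1 − (1 − 0.924872)(1 − 0.787415)(1 − 0.826133) = 0.997223
Series (B1, B2, B3, and [0.997223]): 0.958966 × 0.962520 × 0.871970 × 0.997223 = 0.8026

0.8026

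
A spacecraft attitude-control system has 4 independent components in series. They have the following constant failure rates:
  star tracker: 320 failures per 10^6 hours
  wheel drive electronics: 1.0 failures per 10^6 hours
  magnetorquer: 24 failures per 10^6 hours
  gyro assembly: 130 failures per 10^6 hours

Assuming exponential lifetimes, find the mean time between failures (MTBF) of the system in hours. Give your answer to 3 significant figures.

Series of exponential components: λ_sys = Σ λ_i
λ_sys = 0.00032 + 0.0000010 + 0.000024 + 0.00013 = 4.7500e-04 /h
MTBF = 1 / λ_sys = 2110 h

2110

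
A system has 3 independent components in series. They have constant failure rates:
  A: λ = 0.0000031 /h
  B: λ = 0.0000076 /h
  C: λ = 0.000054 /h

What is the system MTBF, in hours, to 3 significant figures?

15500

Series of exponential components: λ_sys = Σ λ_i
λ_sys = 0.0000031 + 0.0000076 + 0.000054 = 6.4700e-05 /h
MTBF = 1 / λ_sys = 15500 h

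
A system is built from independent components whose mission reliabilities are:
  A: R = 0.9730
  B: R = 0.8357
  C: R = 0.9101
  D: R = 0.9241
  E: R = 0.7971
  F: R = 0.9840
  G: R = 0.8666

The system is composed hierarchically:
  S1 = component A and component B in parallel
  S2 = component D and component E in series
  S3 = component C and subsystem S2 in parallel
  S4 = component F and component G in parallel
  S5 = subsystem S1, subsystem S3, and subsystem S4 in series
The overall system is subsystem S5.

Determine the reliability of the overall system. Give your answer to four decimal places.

0.9699

Parallel (A and B): 1 − (1 − 0.973000)(1 − 0.835700) = 0.995564
Series (D and E): 0.924100 × 0.797100 = 0.736600
Parallel (C and [0.736600]): 1 − (1 − 0.910100)(1 − 0.736600) = 0.976320
Parallel (F and G): 1 − (1 − 0.984000)(1 − 0.866600) = 0.997866
Series ([0.995564], [0.976320], and [0.997866]): 0.995564 × 0.976320 × 0.997866 = 0.9699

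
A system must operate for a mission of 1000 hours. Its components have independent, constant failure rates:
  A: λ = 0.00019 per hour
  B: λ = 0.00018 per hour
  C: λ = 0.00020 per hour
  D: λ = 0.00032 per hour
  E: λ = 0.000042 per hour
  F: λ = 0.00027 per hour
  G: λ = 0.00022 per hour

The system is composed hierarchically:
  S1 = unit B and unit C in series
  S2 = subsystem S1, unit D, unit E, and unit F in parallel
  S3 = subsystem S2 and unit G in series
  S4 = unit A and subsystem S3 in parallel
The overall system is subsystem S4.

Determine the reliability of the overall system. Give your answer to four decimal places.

0.9657

R(A) = exp(−0.00019 × 1000) = 0.826959
R(B) = exp(−0.00018 × 1000) = 0.835270
R(C) = exp(−0.00020 × 1000) = 0.818731
R(D) = exp(−0.00032 × 1000) = 0.726149
R(E) = exp(−0.000042 × 1000) = 0.958870
R(F) = exp(−0.00027 × 1000) = 0.763379
R(G) = exp(−0.00022 × 1000) = 0.802519
Series (B and C): 0.835270 × 0.818731 = 0.683861
Parallel ([0.683861], D, E, and F): 1 − (1 − 0.683861)(1 − 0.726149)(1 − 0.958870)(1 − 0.763379) = 0.999157
Series ([0.999157] and G): 0.999157 × 0.802519 = 0.801842
Parallel (A and [0.801842]): 1 − (1 − 0.826959)(1 − 0.801842) = 0.9657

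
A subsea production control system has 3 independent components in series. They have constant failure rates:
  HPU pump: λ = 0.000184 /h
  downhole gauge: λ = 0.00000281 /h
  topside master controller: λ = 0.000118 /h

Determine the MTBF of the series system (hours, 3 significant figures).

Series of exponential components: λ_sys = Σ λ_i
λ_sys = 0.000184 + 0.00000281 + 0.000118 = 3.0481e-04 /h
MTBF = 1 / λ_sys = 3280 h

3280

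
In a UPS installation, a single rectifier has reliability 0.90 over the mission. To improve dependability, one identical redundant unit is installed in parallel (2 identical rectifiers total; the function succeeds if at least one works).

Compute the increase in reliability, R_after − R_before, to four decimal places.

0.0900

R_before = 0.90
R_after = 1 − (1 − 0.90)^2 = 0.9900
ΔR = 0.9900 − 0.90 = 0.0900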